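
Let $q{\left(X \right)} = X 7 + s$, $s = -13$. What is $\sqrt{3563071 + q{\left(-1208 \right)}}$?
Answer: $\sqrt{3554602} \approx 1885.4$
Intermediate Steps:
$q{\left(X \right)} = -13 + 7 X$ ($q{\left(X \right)} = X 7 - 13 = 7 X - 13 = -13 + 7 X$)
$\sqrt{3563071 + q{\left(-1208 \right)}} = \sqrt{3563071 + \left(-13 + 7 \left(-1208\right)\right)} = \sqrt{3563071 - 8469} = \sqrt{3554602}$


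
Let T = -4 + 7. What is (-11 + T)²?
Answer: 64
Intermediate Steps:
T = 3
(-11 + T)² = (-11 + 3)² = (-8)² = 64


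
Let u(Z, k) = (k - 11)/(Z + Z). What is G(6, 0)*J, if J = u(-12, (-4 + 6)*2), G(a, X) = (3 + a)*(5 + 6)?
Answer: 231/8 ≈ 28.875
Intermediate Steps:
G(a, X) = 33 + 11*a (G(a, X) = (3 + a)*11 = 33 + 11*a)
u(Z, k) = (-11 + k)/(2*Z) (u(Z, k) = (-11 + k)/((2*Z)) = (-11 + k)*(1/(2*Z)) = (-11 + k)/(2*Z))
J = 7/24 (J = (1/2)*(-11 + (-4 + 6)*2)/(-12) = (1/2)*(-1/12)*(-11 + 2*2) = (1/2)*(-1/12)*(-11 + 4) = (1/2)*(-1/12)*(-7) = 7/24 ≈ 0.29167)
G(6, 0)*J = (33 + 11*6)*(7/24) = (33 + 66)*(7/24) = 99*(7/24) = 231/8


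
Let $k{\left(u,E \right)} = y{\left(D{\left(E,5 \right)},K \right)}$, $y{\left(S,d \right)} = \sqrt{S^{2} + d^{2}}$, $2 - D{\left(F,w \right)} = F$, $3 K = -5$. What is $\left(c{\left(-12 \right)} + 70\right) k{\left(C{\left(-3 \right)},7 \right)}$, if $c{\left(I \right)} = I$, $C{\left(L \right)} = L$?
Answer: $\frac{290 \sqrt{10}}{3} \approx 305.69$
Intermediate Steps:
$K = - \frac{5}{3}$ ($K = \frac{1}{3} \left(-5\right) = - \frac{5}{3} \approx -1.6667$)
$D{\left(F,w \right)} = 2 - F$
$k{\left(u,E \right)} = \sqrt{\frac{25}{9} + \left(2 - E\right)^{2}}$ ($k{\left(u,E \right)} = \sqrt{\left(2 - E\right)^{2} + \left(- \frac{5}{3}\right)^{2}} = \sqrt{\left(2 - E\right)^{2} + \frac{25}{9}} = \sqrt{\frac{25}{9} + \left(2 - E\right)^{2}}$)
$\left(c{\left(-12 \right)} + 70\right) k{\left(C{\left(-3 \right)},7 \right)} = \left(-12 + 70\right) \frac{\sqrt{25 + 9 \left(-2 + 7\right)^{2}}}{3} = 58 \frac{\sqrt{25 + 9 \cdot 5^{2}}}{3} = 58 \frac{\sqrt{25 + 9 \cdot 25}}{3} = 58 \frac{\sqrt{25 + 225}}{3} = 58 \frac{\sqrt{250}}{3} = 58 \frac{5 \sqrt{10}}{3} = \frac{290 \sqrt{10}}{3}$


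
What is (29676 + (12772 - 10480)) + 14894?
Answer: 46862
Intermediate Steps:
(29676 + (12772 - 10480)) + 14894 = (29676 + 2292) + 14894 = 31968 + 14894 = 46862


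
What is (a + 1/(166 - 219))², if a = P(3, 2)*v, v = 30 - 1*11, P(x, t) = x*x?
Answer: 82119844/2809 ≈ 29235.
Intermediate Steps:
P(x, t) = x²
v = 19 (v = 30 - 11 = 19)
a = 171 (a = 3²*19 = 9*19 = 171)
(a + 1/(166 - 219))² = (171 + 1/(166 - 219))² = (171 + 1/(-53))² = (171 - 1/53)² = (9062/53)² = 82119844/2809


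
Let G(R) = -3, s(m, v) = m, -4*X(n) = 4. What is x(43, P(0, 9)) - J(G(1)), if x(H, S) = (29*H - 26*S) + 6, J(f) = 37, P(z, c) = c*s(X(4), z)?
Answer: 1450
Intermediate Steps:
X(n) = -1 (X(n) = -¼*4 = -1)
P(z, c) = -c (P(z, c) = c*(-1) = -c)
x(H, S) = 6 - 26*S + 29*H (x(H, S) = (-26*S + 29*H) + 6 = 6 - 26*S + 29*H)
x(43, P(0, 9)) - J(G(1)) = (6 - (-26)*9 + 29*43) - 1*37 = (6 - 26*(-9) + 1247) - 37 = (6 + 234 + 1247) - 37 = 1487 - 37 = 1450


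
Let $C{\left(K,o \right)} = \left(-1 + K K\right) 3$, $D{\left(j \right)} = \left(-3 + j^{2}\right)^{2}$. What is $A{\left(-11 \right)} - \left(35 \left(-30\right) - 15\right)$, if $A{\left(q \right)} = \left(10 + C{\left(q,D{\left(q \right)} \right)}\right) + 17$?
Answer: $1452$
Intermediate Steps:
$C{\left(K,o \right)} = -3 + 3 K^{2}$ ($C{\left(K,o \right)} = \left(-1 + K^{2}\right) 3 = -3 + 3 K^{2}$)
$A{\left(q \right)} = 24 + 3 q^{2}$ ($A{\left(q \right)} = \left(10 + \left(-3 + 3 q^{2}\right)\right) + 17 = \left(7 + 3 q^{2}\right) + 17 = 24 + 3 q^{2}$)
$A{\left(-11 \right)} - \left(35 \left(-30\right) - 15\right) = \left(24 + 3 \left(-11\right)^{2}\right) - \left(35 \left(-30\right) - 15\right) = \left(24 + 3 \cdot 121\right) - \left(-1050 - 15\right) = \left(24 + 363\right) - -1065 = 387 + 1065 = 1452$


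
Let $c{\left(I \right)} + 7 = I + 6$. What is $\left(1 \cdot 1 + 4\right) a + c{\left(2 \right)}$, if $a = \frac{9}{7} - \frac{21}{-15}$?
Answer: $\frac{101}{7} \approx 14.429$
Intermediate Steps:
$c{\left(I \right)} = -1 + I$ ($c{\left(I \right)} = -7 + \left(I + 6\right) = -7 + \left(6 + I\right) = -1 + I$)
$a = \frac{94}{35}$ ($a = 9 \cdot \frac{1}{7} - - \frac{7}{5} = \frac{9}{7} + \frac{7}{5} = \frac{94}{35} \approx 2.6857$)
$\left(1 \cdot 1 + 4\right) a + c{\left(2 \right)} = \left(1 \cdot 1 + 4\right) \frac{94}{35} + \left(-1 + 2\right) = \left(1 + 4\right) \frac{94}{35} + 1 = 5 \cdot \frac{94}{35} + 1 = \frac{94}{7} + 1 = \frac{101}{7}$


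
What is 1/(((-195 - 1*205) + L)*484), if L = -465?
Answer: -1/418660 ≈ -2.3886e-6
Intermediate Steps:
1/(((-195 - 1*205) + L)*484) = 1/(((-195 - 1*205) - 465)*484) = 1/(((-195 - 205) - 465)*484) = 1/((-400 - 465)*484) = 1/(-865*484) = 1/(-418660) = -1/418660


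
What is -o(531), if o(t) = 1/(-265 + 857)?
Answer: -1/592 ≈ -0.0016892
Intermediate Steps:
o(t) = 1/592
-o(531) = -1*1/592 = -1/592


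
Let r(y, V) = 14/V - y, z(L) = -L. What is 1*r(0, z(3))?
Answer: -14/3 ≈ -4.6667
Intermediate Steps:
r(y, V) = -y + 14/V
1*r(0, z(3)) = 1*(-1*0 + 14/((-1*3))) = 1*(0 + 14/(-3)) = 1*(0 + 14*(-1/3)) = 1*(0 - 14/3) = 1*(-14/3) = -14/3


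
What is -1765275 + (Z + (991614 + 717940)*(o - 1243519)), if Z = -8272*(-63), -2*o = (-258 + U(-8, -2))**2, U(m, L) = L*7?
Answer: -2189103946233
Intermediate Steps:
U(m, L) = 7*L
o = -36992 (o = -(-258 + 7*(-2))**2/2 = -(-258 - 14)**2/2 = -1/2*(-272)**2 = -1/2*73984 = -36992)
Z = 521136
-1765275 + (Z + (991614 + 717940)*(o - 1243519)) = -1765275 + (521136 + (991614 + 717940)*(-36992 - 1243519)) = -1765275 + (521136 + 1709554*(-1280511)) = -1765275 + (521136 - 2189102702094) = -1765275 - 2189102180958 = -2189103946233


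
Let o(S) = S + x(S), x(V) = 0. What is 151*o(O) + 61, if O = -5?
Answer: -694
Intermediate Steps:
o(S) = S (o(S) = S + 0 = S)
151*o(O) + 61 = 151*(-5) + 61 = -755 + 61 = -694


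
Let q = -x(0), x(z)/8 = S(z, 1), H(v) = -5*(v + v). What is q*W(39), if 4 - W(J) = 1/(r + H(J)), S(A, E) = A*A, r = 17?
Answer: 0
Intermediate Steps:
H(v) = -10*v
S(A, E) = A²
x(z) = 8*z²
q = 0 (q = -8*0² = -8*0 = -1*0 = 0)
W(J) = 4 - 1/(17 - 10*J)
q*W(39) = 0*((-67 + 40*39)/(-17 + 10*39)) = 0*((-67 + 1560)/(-17 + 390)) = 0*(1493/373) = 0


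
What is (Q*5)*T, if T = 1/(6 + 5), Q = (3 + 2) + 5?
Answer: 50/11 ≈ 4.5455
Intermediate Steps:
Q = 10 (Q = 5 + 5 = 10)
T = 1/11 ≈ 0.090909
(Q*5)*T = (10*5)*(1/11) = 50*(1/11) = 50/11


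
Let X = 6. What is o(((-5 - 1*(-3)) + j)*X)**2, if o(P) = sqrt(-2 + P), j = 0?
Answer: -14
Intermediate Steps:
o(((-5 - 1*(-3)) + j)*X)**2 = (sqrt(-2 + ((-5 - 1*(-3)) + 0)*6))**2 = (sqrt(-2 + ((-5 + 3) + 0)*6))**2 = (sqrt(-2 + (-2 + 0)*6))**2 = (sqrt(-2 - 2*6))**2 = (sqrt(-2 - 12))**2 = (sqrt(-14))**2 = (I*sqrt(14))**2 = -14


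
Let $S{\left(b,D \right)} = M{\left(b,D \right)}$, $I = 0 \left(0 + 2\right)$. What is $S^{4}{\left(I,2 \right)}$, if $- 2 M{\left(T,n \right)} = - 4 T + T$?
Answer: $0$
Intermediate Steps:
$I = 0$ ($I = 0 \cdot 2 = 0$)
$M{\left(T,n \right)} = \frac{3 T}{2}$ ($M{\left(T,n \right)} = - \frac{- 4 T + T}{2} = - \frac{\left(-3\right) T}{2} = \frac{3 T}{2}$)
$S{\left(b,D \right)} = \frac{3 b}{2}$
$S^{4}{\left(I,2 \right)} = \left(\frac{3}{2} \cdot 0\right)^{4} = 0^{4} = 0$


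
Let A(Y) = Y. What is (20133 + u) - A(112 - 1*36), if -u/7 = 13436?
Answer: -73995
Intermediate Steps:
u = -94052 (u = -7*13436 = -94052)
(20133 + u) - A(112 - 1*36) = (20133 - 94052) - (112 - 1*36) = -73919 - (112 - 36) = -73919 - 1*76 = -73919 - 76 = -73995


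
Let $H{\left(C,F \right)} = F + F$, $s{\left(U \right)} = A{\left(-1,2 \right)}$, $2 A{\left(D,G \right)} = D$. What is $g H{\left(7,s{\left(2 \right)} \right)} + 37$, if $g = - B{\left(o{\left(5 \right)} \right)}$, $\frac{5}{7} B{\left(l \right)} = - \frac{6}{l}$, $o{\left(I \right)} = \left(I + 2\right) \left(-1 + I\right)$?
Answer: $\frac{367}{10} \approx 36.7$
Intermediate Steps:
$A{\left(D,G \right)} = \frac{D}{2}$
$s{\left(U \right)} = - \frac{1}{2}$ ($s{\left(U \right)} = \frac{1}{2} \left(-1\right) = - \frac{1}{2}$)
$H{\left(C,F \right)} = 2 F$
$o{\left(I \right)} = \left(-1 + I\right) \left(2 + I\right)$ ($o{\left(I \right)} = \left(2 + I\right) \left(-1 + I\right) = \left(-1 + I\right) \left(2 + I\right)$)
$B{\left(l \right)} = - \frac{42}{5 l}$ ($B{\left(l \right)} = \frac{7 \left(- \frac{6}{l}\right)}{5} = - \frac{42}{5 l}$)
$g = \frac{3}{10}$ ($g = - \frac{-42}{5 \left(-2 + 5 + 5^{2}\right)} = - \frac{-42}{5 \left(-2 + 5 + 25\right)} = - \frac{-42}{5 \cdot 28} = \left(-1\right) \left(- \frac{3}{10}\right) = \frac{3}{10} \approx 0.3$)
$g H{\left(7,s{\left(2 \right)} \right)} + 37 = \frac{3 \cdot 2 \left(- \frac{1}{2}\right)}{10} + 37 = \frac{3}{10} \left(-1\right) + 37 = - \frac{3}{10} + 37 = \frac{367}{10}$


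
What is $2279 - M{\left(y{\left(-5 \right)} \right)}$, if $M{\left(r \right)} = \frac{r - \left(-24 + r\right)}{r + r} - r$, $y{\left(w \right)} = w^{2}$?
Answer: $\frac{57588}{25} \approx 2303.5$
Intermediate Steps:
$M{\left(r \right)} = - r + \frac{12}{r}$ ($M{\left(r \right)} = \frac{24}{2 r} - r = 24 \frac{1}{2 r} - r = \frac{12}{r} - r = - r + \frac{12}{r}$)
$2279 - M{\left(y{\left(-5 \right)} \right)} = 2279 - \left(- \left(-5\right)^{2} + \frac{12}{\left(-5\right)^{2}}\right) = 2279 - \left(\left(-1\right) 25 + \frac{12}{25}\right) = 2279 - \left(-25 + 12 \cdot \frac{1}{25}\right) = 2279 - \left(-25 + \frac{12}{25}\right) = 2279 - - \frac{613}{25} = 2279 + \frac{613}{25} = \frac{57588}{25}$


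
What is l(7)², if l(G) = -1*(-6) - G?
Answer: 1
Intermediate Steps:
l(G) = 6 - G
l(7)² = (6 - 1*7)² = (6 - 7)² = (-1)² = 1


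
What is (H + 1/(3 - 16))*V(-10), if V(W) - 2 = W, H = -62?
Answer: 6456/13 ≈ 496.62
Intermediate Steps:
V(W) = 2 + W
(H + 1/(3 - 16))*V(-10) = (-62 + 1/(3 - 16))*(2 - 10) = (-62 + 1/(-13))*(-8) = (-62 - 1/13)*(-8) = -807/13*(-8) = 6456/13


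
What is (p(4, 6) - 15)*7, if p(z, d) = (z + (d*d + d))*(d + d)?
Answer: 3759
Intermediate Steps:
p(z, d) = 2*d*(d + z + d²) (p(z, d) = (z + (d² + d))*(2*d) = (z + (d + d²))*(2*d) = (d + z + d²)*(2*d) = 2*d*(d + z + d²))
(p(4, 6) - 15)*7 = (2*6*(6 + 4 + 6²) - 15)*7 = (2*6*(6 + 4 + 36) - 15)*7 = (2*6*46 - 15)*7 = (552 - 15)*7 = 537*7 = 3759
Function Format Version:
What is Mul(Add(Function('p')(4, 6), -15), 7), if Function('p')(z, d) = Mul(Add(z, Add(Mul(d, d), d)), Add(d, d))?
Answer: 3759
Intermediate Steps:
Function('p')(z, d) = Mul(2, d, Add(d, z, Pow(d, 2))) (Function('p')(z, d) = Mul(Add(z, Add(Pow(d, 2), d)), Mul(2, d)) = Mul(Add(z, Add(d, Pow(d, 2))), Mul(2, d)) = Mul(Add(d, z, Pow(d, 2)), Mul(2, d)) = Mul(2, d, Add(d, z, Pow(d, 2))))
Mul(Add(Function('p')(4, 6), -15), 7) = Mul(Add(Mul(2, 6, Add(6, 4, Pow(6, 2))), -15), 7) = Mul(Add(Mul(2, 6, Add(6, 4, 36)), -15), 7) = Mul(Add(Mul(2, 6, 46), -15), 7) = Mul(Add(552, -15), 7) = Mul(537, 7) = 3759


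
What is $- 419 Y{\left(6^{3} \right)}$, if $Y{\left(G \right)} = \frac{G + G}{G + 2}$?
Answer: $- \frac{90504}{109} \approx -830.31$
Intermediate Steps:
$Y{\left(G \right)} = \frac{2 G}{2 + G}$
$- 419 Y{\left(6^{3} \right)} = - 419 \frac{2 \cdot 6^{3}}{2 + 6^{3}} = - 419 \cdot 2 \cdot 216 \frac{1}{2 + 216} = - 419 \cdot 2 \cdot 216 \cdot \frac{1}{218} = \left(-419\right) \frac{216}{109} = - \frac{90504}{109}$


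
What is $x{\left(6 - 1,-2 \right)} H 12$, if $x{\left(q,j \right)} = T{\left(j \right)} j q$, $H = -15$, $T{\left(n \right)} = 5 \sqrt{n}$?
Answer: $9000 i \sqrt{2} \approx 12728.0 i$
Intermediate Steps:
$x{\left(q,j \right)} = 5 q j^{\frac{3}{2}}$ ($x{\left(q,j \right)} = 5 \sqrt{j} j q = 5 j^{\frac{3}{2}} q = 5 q j^{\frac{3}{2}}$)
$x{\left(6 - 1,-2 \right)} H 12 = 5 \left(6 - 1\right) \left(-2\right)^{\frac{3}{2}} \left(-15\right) 12 = 5 \left(6 - 1\right) \left(- 2 i \sqrt{2}\right) \left(-15\right) 12 = 5 \cdot 5 \left(- 2 i \sqrt{2}\right) \left(-15\right) 12 = - 50 i \sqrt{2} \left(-15\right) 12 = 750 i \sqrt{2} \cdot 12 = 9000 i \sqrt{2}$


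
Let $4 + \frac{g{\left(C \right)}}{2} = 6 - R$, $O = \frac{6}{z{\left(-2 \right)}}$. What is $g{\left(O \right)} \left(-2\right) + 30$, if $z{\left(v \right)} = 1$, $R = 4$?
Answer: $38$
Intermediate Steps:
$O = 6$ ($O = \frac{6}{1} = 6 \cdot 1 = 6$)
$g{\left(C \right)} = -4$ ($g{\left(C \right)} = -8 + 2 \left(6 - 4\right) = -8 + 2 \cdot 2 = -8 + 4 = -4$)
$g{\left(O \right)} \left(-2\right) + 30 = \left(-4\right) \left(-2\right) + 30 = 8 + 30 = 38$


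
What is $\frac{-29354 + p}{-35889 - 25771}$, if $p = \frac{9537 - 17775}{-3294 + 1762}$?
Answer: $\frac{4496209}{9446312} \approx 0.47598$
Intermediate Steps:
$p = \frac{4119}{766}$ ($p = - \frac{8238}{-1532} = \left(-8238\right) \left(- \frac{1}{1532}\right) = \frac{4119}{766} \approx 5.3773$)
$\frac{-29354 + p}{-35889 - 25771} = \frac{-29354 + \frac{4119}{766}}{-35889 - 25771} = - \frac{22481045}{766 \left(-61660\right)} = \left(- \frac{22481045}{766}\right) \left(- \frac{1}{61660}\right) = \frac{4496209}{9446312}$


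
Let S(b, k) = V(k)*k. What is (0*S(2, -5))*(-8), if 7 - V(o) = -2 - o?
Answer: 0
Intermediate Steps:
V(o) = 9 + o (V(o) = 7 - (-2 - o) = 7 + (2 + o) = 9 + o)
S(b, k) = k*(9 + k) (S(b, k) = (9 + k)*k = k*(9 + k))
(0*S(2, -5))*(-8) = (0*(-5*(9 - 5)))*(-8) = (0*(-5*4))*(-8) = (0*(-20))*(-8) = 0*(-8) = 0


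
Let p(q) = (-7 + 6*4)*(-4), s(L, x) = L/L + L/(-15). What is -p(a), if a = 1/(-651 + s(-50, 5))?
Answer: 68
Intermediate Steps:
s(L, x) = 1 - L/15 (s(L, x) = 1 + L*(-1/15) = 1 - L/15)
a = -3/1940 (a = 1/(-651 + (1 - 1/15*(-50))) = 1/(-651 + (1 + 10/3)) = 1/(-651 + 13/3) = 1/(-1940/3) = -3/1940 ≈ -0.0015464)
p(q) = -68 (p(q) = (-7 + 24)*(-4) = 17*(-4) = -68)
-p(a) = -1*(-68) = 68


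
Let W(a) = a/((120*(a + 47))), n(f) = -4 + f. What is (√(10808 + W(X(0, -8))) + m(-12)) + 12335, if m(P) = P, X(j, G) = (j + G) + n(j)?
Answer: 12323 + 3*√5884354/70 ≈ 12427.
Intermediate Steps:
X(j, G) = -4 + G + 2*j (X(j, G) = (j + G) + (-4 + j) = (G + j) + (-4 + j) = -4 + G + 2*j)
W(a) = a/(5640 + 120*a) (W(a) = a/((120*(47 + a))) = a/(5640 + 120*a))
(√(10808 + W(X(0, -8))) + m(-12)) + 12335 = (√(10808 + (-4 - 8 + 2*0)/(120*(47 + (-4 - 8 + 2*0)))) - 12) + 12335 = (√(10808 + (-4 - 8 + 0)/(120*(47 + (-4 - 8 + 0)))) - 12) + 12335 = (√(10808 + (1/120)*(-12)/(47 - 12)) - 12) + 12335 = (√(10808 + (1/120)*(-12)/35) - 12) + 12335 = (√(10808 + (1/120)*(-12)*(1/35)) - 12) + 12335 = (√(10808 - 1/350) - 12) + 12335 = (√(3782799/350) - 12) + 12335 = (3*√5884354/70 - 12) + 12335 = (-12 + 3*√5884354/70) + 12335 = 12323 + 3*√5884354/70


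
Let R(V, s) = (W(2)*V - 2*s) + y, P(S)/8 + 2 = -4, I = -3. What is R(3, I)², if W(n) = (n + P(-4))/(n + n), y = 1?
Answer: 3025/4 ≈ 756.25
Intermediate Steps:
P(S) = -48 (P(S) = -16 + 8*(-4) = -16 - 32 = -48)
W(n) = (-48 + n)/(2*n) (W(n) = (n - 48)/(n + n) = (-48 + n)/((2*n)) = (-48 + n)*(1/(2*n)) = (-48 + n)/(2*n))
R(V, s) = 1 - 2*s - 23*V/2 (R(V, s) = (((½)*(-48 + 2)/2)*V - 2*s) + 1 = (((½)*(½)*(-46))*V - 2*s) + 1 = (-23*V/2 - 2*s) + 1 = (-2*s - 23*V/2) + 1 = 1 - 2*s - 23*V/2)
R(3, I)² = (1 - 2*(-3) - 23/2*3)² = (1 + 6 - 69/2)² = (-55/2)² = 3025/4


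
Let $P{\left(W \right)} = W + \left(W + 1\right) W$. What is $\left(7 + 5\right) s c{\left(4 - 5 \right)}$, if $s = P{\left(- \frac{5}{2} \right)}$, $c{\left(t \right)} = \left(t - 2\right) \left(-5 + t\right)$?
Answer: $270$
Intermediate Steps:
$c{\left(t \right)} = \left(-5 + t\right) \left(-2 + t\right)$ ($c{\left(t \right)} = \left(-2 + t\right) \left(-5 + t\right) = \left(-5 + t\right) \left(-2 + t\right)$)
$P{\left(W \right)} = W + W \left(1 + W\right)$ ($P{\left(W \right)} = W + \left(1 + W\right) W = W + W \left(1 + W\right)$)
$s = \frac{5}{4}$ ($s = - \frac{5}{2} \left(2 - \frac{5}{2}\right) = \left(-5\right) \frac{1}{2} \left(2 - \frac{5}{2}\right) = - \frac{5 \left(2 - \frac{5}{2}\right)}{2} = \left(- \frac{5}{2}\right) \left(- \frac{1}{2}\right) = \frac{5}{4} \approx 1.25$)
$\left(7 + 5\right) s c{\left(4 - 5 \right)} = \left(7 + 5\right) \frac{5}{4} \left(10 + \left(4 - 5\right)^{2} - 7 \left(4 - 5\right)\right) = 12 \cdot \frac{5}{4} \left(10 + \left(4 - 5\right)^{2} - 7 \left(4 - 5\right)\right) = 15 \left(10 + \left(-1\right)^{2} - -7\right) = 15 \left(10 + 1 + 7\right) = 15 \cdot 18 = 270$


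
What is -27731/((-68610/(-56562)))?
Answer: -261420137/11435 ≈ -22861.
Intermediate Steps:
-27731/((-68610/(-56562))) = -27731/((-68610*(-1/56562))) = -27731/11435/9427 = -27731*9427/11435 = -261420137/11435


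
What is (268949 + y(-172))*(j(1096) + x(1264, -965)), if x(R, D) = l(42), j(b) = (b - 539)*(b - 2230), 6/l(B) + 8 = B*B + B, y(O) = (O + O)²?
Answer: -219916905462315/899 ≈ -2.4462e+11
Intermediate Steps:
y(O) = 4*O² (y(O) = (2*O)² = 4*O²)
l(B) = 6/(-8 + B + B²) (l(B) = 6/(-8 + (B*B + B)) = 6/(-8 + (B² + B)) = 6/(-8 + (B + B²)) = 6/(-8 + B + B²))
j(b) = (-2230 + b)*(-539 + b) (j(b) = (-539 + b)*(-2230 + b) = (-2230 + b)*(-539 + b))
x(R, D) = 3/899 (x(R, D) = 6/(-8 + 42 + 42²) = 6/(-8 + 42 + 1764) = 6/1798 = 6*(1/1798) = 3/899)
(268949 + y(-172))*(j(1096) + x(1264, -965)) = (268949 + 4*(-172)²)*((1201970 + 1096² - 2769*1096) + 3/899) = (268949 + 4*29584)*((1201970 + 1201216 - 3034824) + 3/899) = (268949 + 118336)*(-631638 + 3/899) = 387285*(-567842559/899) = -219916905462315/899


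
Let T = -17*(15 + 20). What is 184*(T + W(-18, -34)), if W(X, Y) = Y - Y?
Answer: -109480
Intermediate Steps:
W(X, Y) = 0
T = -595 (T = -17*35 = -595)
184*(T + W(-18, -34)) = 184*(-595 + 0) = 184*(-595) = -109480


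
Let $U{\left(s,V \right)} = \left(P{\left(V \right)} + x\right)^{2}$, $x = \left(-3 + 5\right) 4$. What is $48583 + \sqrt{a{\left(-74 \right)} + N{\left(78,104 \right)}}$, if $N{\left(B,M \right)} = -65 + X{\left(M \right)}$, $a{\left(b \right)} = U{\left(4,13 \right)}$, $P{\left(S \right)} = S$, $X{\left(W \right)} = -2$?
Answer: $48583 + \sqrt{374} \approx 48602.0$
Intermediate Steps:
$x = 8$ ($x = 2 \cdot 4 = 8$)
$U{\left(s,V \right)} = \left(8 + V\right)^{2}$ ($U{\left(s,V \right)} = \left(V + 8\right)^{2} = \left(8 + V\right)^{2}$)
$a{\left(b \right)} = 441$ ($a{\left(b \right)} = \left(8 + 13\right)^{2} = 21^{2} = 441$)
$N{\left(B,M \right)} = -67$ ($N{\left(B,M \right)} = -65 - 2 = -67$)
$48583 + \sqrt{a{\left(-74 \right)} + N{\left(78,104 \right)}} = 48583 + \sqrt{441 - 67} = 48583 + \sqrt{374}$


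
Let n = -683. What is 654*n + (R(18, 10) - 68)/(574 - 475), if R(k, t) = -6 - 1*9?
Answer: -44221601/99 ≈ -4.4668e+5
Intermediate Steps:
R(k, t) = -15 (R(k, t) = -6 - 9 = -15)
654*n + (R(18, 10) - 68)/(574 - 475) = 654*(-683) + (-15 - 68)/(574 - 475) = -446682 - 83/99 = -44221601/99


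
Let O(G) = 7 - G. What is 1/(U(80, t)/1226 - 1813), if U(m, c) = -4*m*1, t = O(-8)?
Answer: -613/1111529 ≈ -0.00055149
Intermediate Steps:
t = 15 (t = 7 - 1*(-8) = 7 + 8 = 15)
U(m, c) = -4*m
1/(U(80, t)/1226 - 1813) = 1/(-4*80/1226 - 1813) = 1/(-320*1/1226 - 1813) = 1/(-160/613 - 1813) = 1/(-1111529/613) = -613/1111529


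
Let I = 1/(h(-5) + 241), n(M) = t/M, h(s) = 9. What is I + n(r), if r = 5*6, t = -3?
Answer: -12/125 ≈ -0.096000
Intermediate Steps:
r = 30
n(M) = -3/M
I = 1/250 (I = 1/(9 + 241) = 1/250 ≈ 0.0040000)
I + n(r) = 1/250 - 3/30 = 1/250 - 3*1/30 = 1/250 - ⅒ = -12/125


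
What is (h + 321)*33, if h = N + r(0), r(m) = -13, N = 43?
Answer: 11583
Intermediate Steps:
h = 30 (h = 43 - 13 = 30)
(h + 321)*33 = (30 + 321)*33 = 351*33 = 11583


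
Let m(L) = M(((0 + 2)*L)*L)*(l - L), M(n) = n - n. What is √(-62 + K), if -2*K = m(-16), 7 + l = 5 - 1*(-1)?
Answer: I*√62 ≈ 7.874*I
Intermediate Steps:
M(n) = 0
l = -1 (l = -7 + (5 - 1*(-1)) = -7 + (5 + 1) = -7 + 6 = -1)
m(L) = 0 (m(L) = 0*(-1 - L) = 0)
K = 0 (K = -½*0 = 0)
√(-62 + K) = √(-62 + 0) = √(-62) = I*√62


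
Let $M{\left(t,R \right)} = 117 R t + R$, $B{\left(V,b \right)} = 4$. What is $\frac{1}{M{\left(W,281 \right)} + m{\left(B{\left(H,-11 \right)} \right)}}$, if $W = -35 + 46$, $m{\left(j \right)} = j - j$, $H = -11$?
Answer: $\frac{1}{361928} \approx 2.763 \cdot 10^{-6}$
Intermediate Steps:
$m{\left(j \right)} = 0$
$W = 11$
$M{\left(t,R \right)} = R + 117 R t$ ($M{\left(t,R \right)} = 117 R t + R = R + 117 R t$)
$\frac{1}{M{\left(W,281 \right)} + m{\left(B{\left(H,-11 \right)} \right)}} = \frac{1}{281 \left(1 + 117 \cdot 11\right) + 0} = \frac{1}{281 \left(1 + 1287\right) + 0} = \frac{1}{281 \cdot 1288 + 0} = \frac{1}{361928 + 0} = \frac{1}{361928}$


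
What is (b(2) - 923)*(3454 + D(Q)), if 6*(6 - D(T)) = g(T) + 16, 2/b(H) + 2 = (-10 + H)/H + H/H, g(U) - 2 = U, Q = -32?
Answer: -15985593/5 ≈ -3.1971e+6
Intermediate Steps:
g(U) = 2 + U
b(H) = 2/(-1 + (-10 + H)/H) (b(H) = 2/(-2 + ((-10 + H)/H + H/H)) = 2/(-2 + ((-10 + H)/H + 1)) = 2/(-2 + (1 + (-10 + H)/H)) = 2/(-1 + (-10 + H)/H))
D(T) = 3 - T/6 (D(T) = 6 - ((2 + T) + 16)/6 = 6 - (18 + T)/6 = 6 + (-3 - T/6) = 3 - T/6)
(b(2) - 923)*(3454 + D(Q)) = (-⅕*2 - 923)*(3454 + (3 - ⅙*(-32))) = (-⅖ - 923)*(3454 + (3 + 16/3)) = -4617*(3454 + 25/3)/5 = -4617/5*10387/3 = -15985593/5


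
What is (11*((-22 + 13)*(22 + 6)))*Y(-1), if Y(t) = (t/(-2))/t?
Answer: 1386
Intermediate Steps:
Y(t) = -½ (Y(t) = (t*(-½))/t = (-t/2)/t = -½)
(11*((-22 + 13)*(22 + 6)))*Y(-1) = (11*((-22 + 13)*(22 + 6)))*(-½) = (11*(-9*28))*(-½) = (11*(-252))*(-½) = -2772*(-½) = 1386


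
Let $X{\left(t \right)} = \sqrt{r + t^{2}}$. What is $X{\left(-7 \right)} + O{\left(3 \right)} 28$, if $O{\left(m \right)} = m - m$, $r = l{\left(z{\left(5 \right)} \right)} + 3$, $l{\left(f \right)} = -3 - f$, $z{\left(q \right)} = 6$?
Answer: $\sqrt{43} \approx 6.5574$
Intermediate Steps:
$r = -6$ ($r = \left(-3 - 6\right) + 3 = -9 + 3 = -6$)
$O{\left(m \right)} = 0$
$X{\left(t \right)} = \sqrt{-6 + t^{2}}$
$X{\left(-7 \right)} + O{\left(3 \right)} 28 = \sqrt{-6 + \left(-7\right)^{2}} + 0 \cdot 28 = \sqrt{-6 + 49} + 0 = \sqrt{43} + 0 = \sqrt{43}$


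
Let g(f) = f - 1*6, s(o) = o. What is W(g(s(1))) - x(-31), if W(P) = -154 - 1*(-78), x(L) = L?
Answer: -45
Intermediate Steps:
g(f) = -6 + f (g(f) = f - 6 = -6 + f)
W(P) = -76 (W(P) = -154 + 78 = -76)
W(g(s(1))) - x(-31) = -76 - 1*(-31) = -76 + 31 = -45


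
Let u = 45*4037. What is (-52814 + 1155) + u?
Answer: 130006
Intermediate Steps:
u = 181665
(-52814 + 1155) + u = (-52814 + 1155) + 181665 = -51659 + 181665 = 130006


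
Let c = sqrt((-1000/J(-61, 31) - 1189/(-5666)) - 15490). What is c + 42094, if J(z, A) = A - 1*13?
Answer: 42094 + I*sqrt(4491547888094)/16998 ≈ 42094.0 + 124.68*I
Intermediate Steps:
J(z, A) = -13 + A (J(z, A) = A - 13 = -13 + A)
c = I*sqrt(4491547888094)/16998 (c = sqrt((-1000/(-13 + 31) - 1189/(-5666)) - 15490) = sqrt((-1000/18 - 1189*(-1/5666)) - 15490) = sqrt((-1000*1/18 + 1189/5666) - 15490) = sqrt((-500/9 + 1189/5666) - 15490) = sqrt(-2822299/50994 - 15490) = sqrt(-792719359/50994) = I*sqrt(4491547888094)/16998 ≈ 124.68*I)
c + 42094 = I*sqrt(4491547888094)/16998 + 42094 = 42094 + I*sqrt(4491547888094)/16998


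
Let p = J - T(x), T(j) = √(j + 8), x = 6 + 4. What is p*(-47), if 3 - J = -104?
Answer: -5029 + 141*√2 ≈ -4829.6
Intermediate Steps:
x = 10
J = 107 (J = 3 - 1*(-104) = 3 + 104 = 107)
T(j) = √(8 + j)
p = 107 - 3*√2 (p = 107 - √(8 + 10) = 107 - √18 = 107 - 3*√2 ≈ 102.76)
p*(-47) = (107 - 3*√2)*(-47) = -5029 + 141*√2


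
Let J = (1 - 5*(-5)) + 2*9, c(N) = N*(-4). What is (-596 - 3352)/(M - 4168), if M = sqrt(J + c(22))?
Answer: 1371272/1447689 + 658*I*sqrt(11)/1447689 ≈ 0.94721 + 0.0015075*I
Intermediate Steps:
c(N) = -4*N
J = 44 (J = (1 + 25) + 18 = 26 + 18 = 44)
M = 2*I*sqrt(11) (M = sqrt(44 - 4*22) = sqrt(44 - 88) = sqrt(-44) = 2*I*sqrt(11) ≈ 6.6332*I)
(-596 - 3352)/(M - 4168) = (-596 - 3352)/(2*I*sqrt(11) - 4168) = -3948/(-4168 + 2*I*sqrt(11))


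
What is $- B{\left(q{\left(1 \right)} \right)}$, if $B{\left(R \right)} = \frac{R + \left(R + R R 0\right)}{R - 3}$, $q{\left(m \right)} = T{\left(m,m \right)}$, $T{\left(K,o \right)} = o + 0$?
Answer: $1$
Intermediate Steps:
$T{\left(K,o \right)} = o$
$q{\left(m \right)} = m$
$B{\left(R \right)} = \frac{2 R}{-3 + R}$ ($B{\left(R \right)} = \frac{R + \left(R + R^{2} \cdot 0\right)}{-3 + R} = \frac{R + \left(R + 0\right)}{-3 + R} = \frac{R + R}{-3 + R} = \frac{2 R}{-3 + R}$)
$- B{\left(q{\left(1 \right)} \right)} = - \frac{2 \cdot 1}{-3 + 1} = - \frac{2 \cdot 1}{-2} = - \frac{2 \cdot 1 \left(-1\right)}{2} = \left(-1\right) \left(-1\right) = 1$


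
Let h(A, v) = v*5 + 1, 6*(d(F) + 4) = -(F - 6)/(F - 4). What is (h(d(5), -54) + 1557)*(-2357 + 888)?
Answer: -1892072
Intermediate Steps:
d(F) = -4 - (-6 + F)/(6*(-4 + F)) (d(F) = -4 + (-(F - 6)/(F - 4))/6 = -4 + (-(-6 + F)/(-4 + F))/6 = -4 - (-6 + F)/(6*(-4 + F)))
h(A, v) = 1 + 5*v (h(A, v) = 5*v + 1 = 1 + 5*v)
(h(d(5), -54) + 1557)*(-2357 + 888) = ((1 + 5*(-54)) + 1557)*(-2357 + 888) = ((1 - 270) + 1557)*(-1469) = (-269 + 1557)*(-1469) = 1288*(-1469) = -1892072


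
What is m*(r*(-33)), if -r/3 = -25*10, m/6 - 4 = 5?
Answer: -1336500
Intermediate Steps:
m = 54 (m = 24 + 6*5 = 24 + 30 = 54)
r = 750 (r = -(-75)*10 = -3*(-250) = 750)
m*(r*(-33)) = 54*(750*(-33)) = 54*(-24750) = -1336500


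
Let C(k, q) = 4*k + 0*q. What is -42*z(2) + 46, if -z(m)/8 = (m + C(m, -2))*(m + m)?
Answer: 13486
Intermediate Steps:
C(k, q) = 4*k (C(k, q) = 4*k + 0 = 4*k)
z(m) = -80*m² (z(m) = -8*(m + 4*m)*(m + m) = -8*5*m*2*m = -80*m²)
-42*z(2) + 46 = -(-3360)*2² + 46 = -(-3360)*4 + 46 = -42*(-320) + 46 = 13440 + 46 = 13486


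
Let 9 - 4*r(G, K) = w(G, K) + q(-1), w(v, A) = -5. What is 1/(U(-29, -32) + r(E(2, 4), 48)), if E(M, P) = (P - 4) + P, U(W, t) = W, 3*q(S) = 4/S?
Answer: -6/151 ≈ -0.039735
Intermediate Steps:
q(S) = 4/(3*S) (q(S) = (4/S)/3 = 4/(3*S))
E(M, P) = -4 + 2*P (E(M, P) = (-4 + P) + P = -4 + 2*P)
r(G, K) = 23/6 (r(G, K) = 9/4 - (-5 + (4/3)/(-1))/4 = 9/4 - (-5 + (4/3)*(-1))/4 = 9/4 - (-5 - 4/3)/4 = 9/4 - 1/4*(-19/3) = 9/4 + 19/12 = 23/6)
1/(U(-29, -32) + r(E(2, 4), 48)) = 1/(-29 + 23/6) = 1/(-151/6) = -6/151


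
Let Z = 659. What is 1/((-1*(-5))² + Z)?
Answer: 1/684 ≈ 0.0014620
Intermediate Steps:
1/((-1*(-5))² + Z) = 1/((-1*(-5))² + 659) = 1/(5² + 659) = 1/(25 + 659) = 1/684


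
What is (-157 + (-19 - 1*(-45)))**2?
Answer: 17161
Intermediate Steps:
(-157 + (-19 - 1*(-45)))**2 = (-157 + (-19 + 45))**2 = (-157 + 26)**2 = (-131)**2 = 17161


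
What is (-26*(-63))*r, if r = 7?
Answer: 11466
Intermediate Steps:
(-26*(-63))*r = -26*(-63)*7 = 1638*7 = 11466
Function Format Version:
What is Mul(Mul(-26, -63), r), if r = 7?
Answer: 11466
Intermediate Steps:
Mul(Mul(-26, -63), r) = Mul(Mul(-26, -63), 7) = Mul(1638, 7) = 11466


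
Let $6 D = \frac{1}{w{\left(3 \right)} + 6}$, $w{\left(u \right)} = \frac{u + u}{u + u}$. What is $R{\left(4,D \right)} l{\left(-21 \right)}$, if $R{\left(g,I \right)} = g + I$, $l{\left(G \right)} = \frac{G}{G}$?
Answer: $\frac{169}{42} \approx 4.0238$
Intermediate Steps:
$w{\left(u \right)} = 1$ ($w{\left(u \right)} = \frac{2 u}{2 u} = 2 u \frac{1}{2 u} = 1$)
$l{\left(G \right)} = 1$
$D = \frac{1}{42}$ ($D = \frac{1}{6 \left(1 + 6\right)} = \frac{1}{6 \cdot 7} = \frac{1}{6} \cdot \frac{1}{7} = \frac{1}{42} \approx 0.02381$)
$R{\left(g,I \right)} = I + g$
$R{\left(4,D \right)} l{\left(-21 \right)} = \left(\frac{1}{42} + 4\right) 1 = \frac{169}{42} \cdot 1 = \frac{169}{42}$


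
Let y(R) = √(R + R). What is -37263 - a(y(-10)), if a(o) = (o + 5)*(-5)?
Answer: -37238 + 10*I*√5 ≈ -37238.0 + 22.361*I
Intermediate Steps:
y(R) = √2*√R (y(R) = √(2*R) = √2*√R)
a(o) = -25 - 5*o (a(o) = (5 + o)*(-5) = -25 - 5*o)
-37263 - a(y(-10)) = -37263 - (-25 - 5*√2*√(-10)) = -37263 - (-25 - 5*√2*I*√10) = -37263 - (-25 - 10*I*√5) = -37263 + (25 + 10*I*√5) = -37238 + 10*I*√5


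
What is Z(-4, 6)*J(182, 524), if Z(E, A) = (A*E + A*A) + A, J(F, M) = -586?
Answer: -10548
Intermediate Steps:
Z(E, A) = A + A² + A*E (Z(E, A) = (A*E + A²) + A = (A² + A*E) + A = A + A² + A*E)
Z(-4, 6)*J(182, 524) = (6*(1 + 6 - 4))*(-586) = (6*3)*(-586) = 18*(-586) = -10548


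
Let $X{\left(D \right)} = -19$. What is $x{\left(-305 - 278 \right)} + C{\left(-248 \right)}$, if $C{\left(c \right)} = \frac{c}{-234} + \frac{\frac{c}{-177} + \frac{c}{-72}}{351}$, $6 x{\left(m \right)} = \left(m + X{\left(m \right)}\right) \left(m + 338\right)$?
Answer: $\frac{4581755720}{186381} \approx 24583.0$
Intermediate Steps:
$x{\left(m \right)} = \frac{\left(-19 + m\right) \left(338 + m\right)}{6}$ ($x{\left(m \right)} = \frac{\left(m - 19\right) \left(m + 338\right)}{6} = \frac{\left(-19 + m\right) \left(338 + m\right)}{6}$)
$C{\left(c \right)} = - \frac{6455 c}{1491048}$ ($C{\left(c \right)} = c \left(- \frac{1}{234}\right) + \left(c \left(- \frac{1}{177}\right) + c \left(- \frac{1}{72}\right)\right) \frac{1}{351} = - \frac{c}{234} + \left(- \frac{c}{177} - \frac{c}{72}\right) \frac{1}{351} = - \frac{c}{234} + - \frac{83 c}{4248} \cdot \frac{1}{351} = - \frac{c}{234} - \frac{83 c}{1491048} = - \frac{6455 c}{1491048}$)
$x{\left(-305 - 278 \right)} + C{\left(-248 \right)} = \left(- \frac{3211}{3} + \frac{\left(-305 - 278\right)^{2}}{6} + \frac{319 \left(-305 - 278\right)}{6}\right) - - \frac{200105}{186381} = \left(- \frac{3211}{3} + \frac{\left(-305 - 278\right)^{2}}{6} + \frac{319 \left(-305 - 278\right)}{6}\right) + \frac{200105}{186381} = \left(- \frac{3211}{3} + \frac{\left(-583\right)^{2}}{6} + \frac{319}{6} \left(-583\right)\right) + \frac{200105}{186381} = \left(- \frac{3211}{3} + \frac{1}{6} \cdot 339889 - \frac{185977}{6}\right) + \frac{200105}{186381} = \left(- \frac{3211}{3} + \frac{339889}{6} - \frac{185977}{6}\right) + \frac{200105}{186381} = \frac{73745}{3} + \frac{200105}{186381} = \frac{4581755720}{186381}$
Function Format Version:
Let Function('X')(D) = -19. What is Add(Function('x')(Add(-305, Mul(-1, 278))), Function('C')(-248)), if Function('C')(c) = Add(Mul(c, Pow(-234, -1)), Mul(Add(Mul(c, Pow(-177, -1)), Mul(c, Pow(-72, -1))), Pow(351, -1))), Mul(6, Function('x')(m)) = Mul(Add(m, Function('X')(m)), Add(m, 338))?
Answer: Rational(4581755720, 186381) ≈ 24583.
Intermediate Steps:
Function('x')(m) = Mul(Rational(1, 6), Add(-19, m), Add(338, m)) (Function('x')(m) = Mul(Rational(1, 6), Mul(Add(m, -19), Add(m, 338))) = Mul(Rational(1, 6), Mul(Add(-19, m), Add(338, m))) = Mul(Rational(1, 6), Add(-19, m), Add(338, m)))
Function('C')(c) = Mul(Rational(-6455, 1491048), c) (Function('C')(c) = Add(Mul(c, Rational(-1, 234)), Mul(Add(Mul(c, Rational(-1, 177)), Mul(c, Rational(-1, 72))), Rational(1, 351))) = Add(Mul(Rational(-1, 234), c), Mul(Add(Mul(Rational(-1, 177), c), Mul(Rational(-1, 72), c)), Rational(1, 351))) = Add(Mul(Rational(-1, 234), c), Mul(Mul(Rational(-83, 4248), c), Rational(1, 351))) = Add(Mul(Rational(-1, 234), c), Mul(Rational(-83, 1491048), c)) = Mul(Rational(-6455, 1491048), c))
Add(Function('x')(Add(-305, Mul(-1, 278))), Function('C')(-248)) = Add(Add(Rational(-3211, 3), Mul(Rational(1, 6), Pow(Add(-305, Mul(-1, 278)), 2)), Mul(Rational(319, 6), Add(-305, Mul(-1, 278)))), Mul(Rational(-6455, 1491048), -248)) = Add(Add(Rational(-3211, 3), Mul(Rational(1, 6), Pow(Add(-305, -278), 2)), Mul(Rational(319, 6), Add(-305, -278))), Rational(200105, 186381)) = Add(Add(Rational(-3211, 3), Mul(Rational(1, 6), Pow(-583, 2)), Mul(Rational(319, 6), -583)), Rational(200105, 186381)) = Add(Add(Rational(-3211, 3), Mul(Rational(1, 6), 339889), Rational(-185977, 6)), Rational(200105, 186381)) = Add(Add(Rational(-3211, 3), Rational(339889, 6), Rational(-185977, 6)), Rational(200105, 186381)) = Add(Rational(73745, 3), Rational(200105, 186381)) = Rational(4581755720, 186381)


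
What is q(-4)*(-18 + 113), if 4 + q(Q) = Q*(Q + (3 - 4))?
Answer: 1520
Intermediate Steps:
q(Q) = -4 + Q*(-1 + Q) (q(Q) = -4 + Q*(Q + (3 - 4)) = -4 + Q*(Q - 1) = -4 + Q*(-1 + Q))
q(-4)*(-18 + 113) = (-4 + (-4)² - 1*(-4))*(-18 + 113) = (-4 + 16 + 4)*95 = 16*95 = 1520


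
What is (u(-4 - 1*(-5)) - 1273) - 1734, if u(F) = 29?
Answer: -2978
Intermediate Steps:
(u(-4 - 1*(-5)) - 1273) - 1734 = (29 - 1273) - 1734 = -1244 - 1734 = -2978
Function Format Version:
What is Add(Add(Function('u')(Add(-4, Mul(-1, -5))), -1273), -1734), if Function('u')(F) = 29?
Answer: -2978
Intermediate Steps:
Add(Add(Function('u')(Add(-4, Mul(-1, -5))), -1273), -1734) = Add(Add(29, -1273), -1734) = Add(-1244, -1734) = -2978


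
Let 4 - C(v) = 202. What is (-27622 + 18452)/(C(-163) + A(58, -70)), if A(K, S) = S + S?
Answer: 4585/169 ≈ 27.130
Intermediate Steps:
A(K, S) = 2*S
C(v) = -198 (C(v) = 4 - 1*202 = 4 - 202 = -198)
(-27622 + 18452)/(C(-163) + A(58, -70)) = (-27622 + 18452)/(-198 + 2*(-70)) = -9170/(-198 - 140) = -9170/(-338) = -9170*(-1/338) = 4585/169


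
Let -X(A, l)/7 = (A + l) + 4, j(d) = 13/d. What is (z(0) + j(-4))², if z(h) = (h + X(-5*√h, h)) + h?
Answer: 15625/16 ≈ 976.56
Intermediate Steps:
X(A, l) = -28 - 7*A - 7*l (X(A, l) = -7*((A + l) + 4) = -7*(4 + A + l) = -28 - 7*A - 7*l)
z(h) = -28 - 5*h + 35*√h (z(h) = (h + (-28 - (-35)*√h - 7*h)) + h = (h + (-28 + 35*√h - 7*h)) + h = (h + (-28 - 7*h + 35*√h)) + h = (-28 - 6*h + 35*√h) + h = -28 - 5*h + 35*√h)
(z(0) + j(-4))² = ((-28 - 5*0 + 35*√0) + 13/(-4))² = ((-28 + 0 + 35*0) + 13*(-¼))² = ((-28 + 0 + 0) - 13/4)² = (-28 - 13/4)² = (-125/4)² = 15625/16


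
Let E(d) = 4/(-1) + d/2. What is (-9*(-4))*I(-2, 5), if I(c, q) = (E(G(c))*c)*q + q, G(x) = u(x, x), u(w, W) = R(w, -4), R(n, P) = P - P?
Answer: 1620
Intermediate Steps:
R(n, P) = 0
u(w, W) = 0
G(x) = 0
E(d) = -4 + d/2 (E(d) = 4*(-1) + d*(½) = -4 + d/2)
I(c, q) = q - 4*c*q (I(c, q) = ((-4 + (½)*0)*c)*q + q = ((-4 + 0)*c)*q + q = (-4*c)*q + q = -4*c*q + q = q - 4*c*q)
(-9*(-4))*I(-2, 5) = (-9*(-4))*(5*(1 - 4*(-2))) = 36*(5*(1 + 8)) = 36*(5*9) = 36*45 = 1620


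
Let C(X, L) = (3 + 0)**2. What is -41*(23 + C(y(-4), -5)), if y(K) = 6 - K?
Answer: -1312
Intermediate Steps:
C(X, L) = 9 (C(X, L) = 3**2 = 9)
-41*(23 + C(y(-4), -5)) = -41*(23 + 9) = -41*32 = -1312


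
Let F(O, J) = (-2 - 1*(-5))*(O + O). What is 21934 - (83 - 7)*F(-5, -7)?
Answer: 24214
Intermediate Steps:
F(O, J) = 6*O (F(O, J) = (-2 + 5)*(2*O) = 3*(2*O) = 6*O)
21934 - (83 - 7)*F(-5, -7) = 21934 - (83 - 7)*6*(-5) = 21934 - 76*(-30) = 21934 - 1*(-2280) = 21934 + 2280 = 24214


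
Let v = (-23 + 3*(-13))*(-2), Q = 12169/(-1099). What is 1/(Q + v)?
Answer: 1099/124107 ≈ 0.0088553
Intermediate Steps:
Q = -12169/1099 (Q = 12169*(-1/1099) = -12169/1099 ≈ -11.073)
v = 124 (v = (-23 - 39)*(-2) = -62*(-2) = 124)
1/(Q + v) = 1/(-12169/1099 + 124) = 1/(124107/1099) = 1099/124107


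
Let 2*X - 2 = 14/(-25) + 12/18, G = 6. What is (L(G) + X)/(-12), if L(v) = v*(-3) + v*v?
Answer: -1429/900 ≈ -1.5878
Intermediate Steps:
X = 79/75 (X = 1 + (14/(-25) + 12/18)/2 = 1 + (14*(-1/25) + 12*(1/18))/2 = 1 + (-14/25 + ⅔)/2 = 1 + (½)*(8/75) = 1 + 4/75 = 79/75 ≈ 1.0533)
L(v) = v² - 3*v (L(v) = -3*v + v² = v² - 3*v)
(L(G) + X)/(-12) = (6*(-3 + 6) + 79/75)/(-12) = (6*3 + 79/75)*(-1/12) = (18 + 79/75)*(-1/12) = (1429/75)*(-1/12) = -1429/900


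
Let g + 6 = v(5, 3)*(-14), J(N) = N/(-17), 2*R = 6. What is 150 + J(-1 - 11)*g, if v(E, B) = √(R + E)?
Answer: 2478/17 - 336*√2/17 ≈ 117.81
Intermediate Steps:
R = 3 (R = (½)*6 = 3)
J(N) = -N/17 (J(N) = N*(-1/17) = -N/17)
v(E, B) = √(3 + E)
g = -6 - 28*√2 (g = -6 + √(3 + 5)*(-14) = -6 + √8*(-14) = -6 + (2*√2)*(-14) = -6 - 28*√2 ≈ -45.598)
150 + J(-1 - 11)*g = 150 + (-(-1 - 11)/17)*(-6 - 28*√2) = 150 + (-1/17*(-12))*(-6 - 28*√2) = 150 + 12*(-6 - 28*√2)/17 = 150 + (-72/17 - 336*√2/17) = 2478/17 - 336*√2/17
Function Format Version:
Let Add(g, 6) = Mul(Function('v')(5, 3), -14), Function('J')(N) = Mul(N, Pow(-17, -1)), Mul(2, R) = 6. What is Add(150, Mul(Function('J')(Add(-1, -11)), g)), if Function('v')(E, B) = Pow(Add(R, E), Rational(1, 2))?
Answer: Add(Rational(2478, 17), Mul(Rational(-336, 17), Pow(2, Rational(1, 2)))) ≈ 117.81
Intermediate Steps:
R = 3 (R = Mul(Rational(1, 2), 6) = 3)
Function('J')(N) = Mul(Rational(-1, 17), N) (Function('J')(N) = Mul(N, Rational(-1, 17)) = Mul(Rational(-1, 17), N))
Function('v')(E, B) = Pow(Add(3, E), Rational(1, 2))
g = Add(-6, Mul(-28, Pow(2, Rational(1, 2)))) (g = Add(-6, Mul(Pow(Add(3, 5), Rational(1, 2)), -14)) = Add(-6, Mul(Pow(8, Rational(1, 2)), -14)) = Add(-6, Mul(Mul(2, Pow(2, Rational(1, 2))), -14)) = Add(-6, Mul(-28, Pow(2, Rational(1, 2)))) ≈ -45.598)
Add(150, Mul(Function('J')(Add(-1, -11)), g)) = Add(150, Mul(Mul(Rational(-1, 17), Add(-1, -11)), Add(-6, Mul(-28, Pow(2, Rational(1, 2)))))) = Add(150, Mul(Mul(Rational(-1, 17), -12), Add(-6, Mul(-28, Pow(2, Rational(1, 2)))))) = Add(150, Mul(Rational(12, 17), Add(-6, Mul(-28, Pow(2, Rational(1, 2)))))) = Add(150, Add(Rational(-72, 17), Mul(Rational(-336, 17), Pow(2, Rational(1, 2))))) = Add(Rational(2478, 17), Mul(Rational(-336, 17), Pow(2, Rational(1, 2))))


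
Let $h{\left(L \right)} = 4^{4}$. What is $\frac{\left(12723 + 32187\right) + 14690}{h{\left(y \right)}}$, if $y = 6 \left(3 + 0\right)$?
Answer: $\frac{3725}{16} \approx 232.81$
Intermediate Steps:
$y = 18$ ($y = 6 \cdot 3 = 18$)
$h{\left(L \right)} = 256$
$\frac{\left(12723 + 32187\right) + 14690}{h{\left(y \right)}} = \frac{\left(12723 + 32187\right) + 14690}{256} = \left(44910 + 14690\right) \frac{1}{256} = 59600 \cdot \frac{1}{256} = \frac{3725}{16}$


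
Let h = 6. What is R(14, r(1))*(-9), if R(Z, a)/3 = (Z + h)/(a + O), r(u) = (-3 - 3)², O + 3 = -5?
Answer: -135/7 ≈ -19.286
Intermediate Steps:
O = -8 (O = -3 - 5 = -8)
r(u) = 36 (r(u) = (-6)² = 36)
R(Z, a) = 3*(6 + Z)/(-8 + a) (R(Z, a) = 3*((Z + 6)/(a - 8)) = 3*((6 + Z)/(-8 + a)) = 3*(6 + Z)/(-8 + a))
R(14, r(1))*(-9) = (3*(6 + 14)/(-8 + 36))*(-9) = (3*20/28)*(-9) = (3*(1/28)*20)*(-9) = (15/7)*(-9) = -135/7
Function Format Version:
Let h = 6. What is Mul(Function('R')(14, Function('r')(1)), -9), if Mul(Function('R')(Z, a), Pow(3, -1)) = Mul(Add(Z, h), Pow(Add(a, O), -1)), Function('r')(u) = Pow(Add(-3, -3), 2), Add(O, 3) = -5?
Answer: Rational(-135, 7) ≈ -19.286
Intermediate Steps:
O = -8 (O = Add(-3, -5) = -8)
Function('r')(u) = 36 (Function('r')(u) = Pow(-6, 2) = 36)
Function('R')(Z, a) = Mul(3, Pow(Add(-8, a), -1), Add(6, Z)) (Function('R')(Z, a) = Mul(3, Mul(Add(Z, 6), Pow(Add(a, -8), -1))) = Mul(3, Mul(Add(6, Z), Pow(Add(-8, a), -1))) = Mul(3, Mul(Pow(Add(-8, a), -1), Add(6, Z))) = Mul(3, Pow(Add(-8, a), -1), Add(6, Z)))
Mul(Function('R')(14, Function('r')(1)), -9) = Mul(Mul(3, Pow(Add(-8, 36), -1), Add(6, 14)), -9) = Mul(Mul(3, Pow(28, -1), 20), -9) = Mul(Mul(3, Rational(1, 28), 20), -9) = Mul(Rational(15, 7), -9) = Rational(-135, 7)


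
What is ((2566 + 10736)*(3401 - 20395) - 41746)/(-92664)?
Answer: 113047967/46332 ≈ 2440.0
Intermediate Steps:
((2566 + 10736)*(3401 - 20395) - 41746)/(-92664) = (13302*(-16994) - 41746)*(-1/92664) = (-226054188 - 41746)*(-1/92664) = -226095934*(-1/92664) = 113047967/46332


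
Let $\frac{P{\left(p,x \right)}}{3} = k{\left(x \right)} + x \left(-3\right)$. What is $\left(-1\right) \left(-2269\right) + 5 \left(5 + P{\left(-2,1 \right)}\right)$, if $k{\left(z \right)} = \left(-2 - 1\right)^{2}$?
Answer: $2384$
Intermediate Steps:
$k{\left(z \right)} = 9$ ($k{\left(z \right)} = \left(-3\right)^{2} = 9$)
$P{\left(p,x \right)} = 27 - 9 x$ ($P{\left(p,x \right)} = 3 \left(9 + x \left(-3\right)\right) = 3 \left(9 - 3 x\right) = 27 - 9 x$)
$\left(-1\right) \left(-2269\right) + 5 \left(5 + P{\left(-2,1 \right)}\right) = \left(-1\right) \left(-2269\right) + 5 \left(5 + \left(27 - 9\right)\right) = 2269 + 5 \left(5 + \left(27 - 9\right)\right) = 2269 + 5 \left(5 + 18\right) = 2269 + 5 \cdot 23 = 2269 + 115 = 2384$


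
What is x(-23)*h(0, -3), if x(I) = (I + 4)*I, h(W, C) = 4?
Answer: 1748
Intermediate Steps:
x(I) = I*(4 + I) (x(I) = (4 + I)*I = I*(4 + I))
x(-23)*h(0, -3) = -23*(4 - 23)*4 = -23*(-19)*4 = 437*4 = 1748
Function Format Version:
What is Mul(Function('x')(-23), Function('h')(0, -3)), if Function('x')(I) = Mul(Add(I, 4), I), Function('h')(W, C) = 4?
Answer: 1748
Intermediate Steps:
Function('x')(I) = Mul(I, Add(4, I)) (Function('x')(I) = Mul(Add(4, I), I) = Mul(I, Add(4, I)))
Mul(Function('x')(-23), Function('h')(0, -3)) = Mul(Mul(-23, Add(4, -23)), 4) = Mul(Mul(-23, -19), 4) = Mul(437, 4) = 1748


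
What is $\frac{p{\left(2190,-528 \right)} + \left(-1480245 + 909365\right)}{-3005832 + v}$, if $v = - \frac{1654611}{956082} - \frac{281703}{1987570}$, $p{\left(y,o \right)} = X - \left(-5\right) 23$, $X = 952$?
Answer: $\frac{90233682590030135}{475993807715622383} \approx 0.18957$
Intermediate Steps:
$p{\left(y,o \right)} = 1067$ ($p{\left(y,o \right)} = 952 - \left(-5\right) 23 = 952 - -115 = 952 + 115 = 1067$)
$v = - \frac{296498862743}{158356658395}$ ($v = \left(-1654611\right) \frac{1}{956082} - \frac{281703}{1987570} = - \frac{551537}{318694} - \frac{281703}{1987570} = - \frac{296498862743}{158356658395} \approx -1.8723$)
$\frac{p{\left(2190,-528 \right)} + \left(-1480245 + 909365\right)}{-3005832 + v} = \frac{1067 + \left(-1480245 + 909365\right)}{-3005832 - \frac{296498862743}{158356658395}} = \frac{1067 - 570880}{- \frac{475993807715622383}{158356658395}} = \left(-569813\right) \left(- \frac{158356658395}{475993807715622383}\right) = \frac{90233682590030135}{475993807715622383}$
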